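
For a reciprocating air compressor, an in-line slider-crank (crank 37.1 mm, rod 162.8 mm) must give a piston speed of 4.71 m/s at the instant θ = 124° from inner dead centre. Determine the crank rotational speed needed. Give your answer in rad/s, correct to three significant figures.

For an in-line slider-crank, |v_piston| = rω|sinθ|·[1 + r cosθ/√(L² − r² sin²θ)].
With r = 0.0371 m, L = 0.1628 m, θ = 124°: the bracketed kinematic factor |dx/dθ| = 0.026766 m.
ω = v/|dx/dθ| = 4.71/0.026766 = 175.97 rad/s.

176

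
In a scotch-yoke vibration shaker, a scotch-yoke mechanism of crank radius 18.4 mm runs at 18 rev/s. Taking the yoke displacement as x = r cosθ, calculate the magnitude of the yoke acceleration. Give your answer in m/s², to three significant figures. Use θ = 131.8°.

157

ω = 113.1 rad/s (from 18 rev/s).
x = r cosθ ⇒ ẍ = −rω² cosθ (ω constant).
|a| = rω²|cosθ| = 0.0184·(113.1)²·|cos 131.8°| = 156.87 m/s².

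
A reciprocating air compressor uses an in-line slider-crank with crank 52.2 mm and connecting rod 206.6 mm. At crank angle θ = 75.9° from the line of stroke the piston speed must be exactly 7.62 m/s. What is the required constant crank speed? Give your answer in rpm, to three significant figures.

1350

For an in-line slider-crank, |v_piston| = rω|sinθ|·[1 + r cosθ/√(L² − r² sin²θ)].
With r = 0.0522 m, L = 0.2066 m, θ = 75.9°: the bracketed kinematic factor |dx/dθ| = 0.053842 m.
ω = v/|dx/dθ| = 7.62/0.053842 = 141.53 rad/s.
N = 60ω/(2π) = 1351.5 rpm.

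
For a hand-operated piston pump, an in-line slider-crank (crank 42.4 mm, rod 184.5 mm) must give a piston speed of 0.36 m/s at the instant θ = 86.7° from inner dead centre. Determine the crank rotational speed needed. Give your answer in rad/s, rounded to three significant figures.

For an in-line slider-crank, |v_piston| = rω|sinθ|·[1 + r cosθ/√(L² − r² sin²θ)].
With r = 0.0424 m, L = 0.1845 m, θ = 86.7°: the bracketed kinematic factor |dx/dθ| = 0.042905 m.
ω = v/|dx/dθ| = 0.36/0.042905 = 8.3906 rad/s.

8.39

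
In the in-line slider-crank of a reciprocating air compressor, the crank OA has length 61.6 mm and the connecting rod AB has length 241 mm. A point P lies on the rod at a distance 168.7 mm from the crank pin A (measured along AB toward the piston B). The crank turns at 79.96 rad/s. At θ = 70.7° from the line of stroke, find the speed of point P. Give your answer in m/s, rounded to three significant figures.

4.96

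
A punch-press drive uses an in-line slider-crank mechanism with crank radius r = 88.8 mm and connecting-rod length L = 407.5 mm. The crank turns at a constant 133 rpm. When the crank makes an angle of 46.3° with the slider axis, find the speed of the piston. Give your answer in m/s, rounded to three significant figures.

ω = 2π·133/60 = 13.93 rad/s
For an in-line slider-crank, x = r cosθ + √(L² − r² sin²θ), so v = −rω sinθ·[1 + r cosθ/√(L² − r² sin²θ)].
With r = 0.0888 m, L = 0.4075 m, θ = 46.3°: √(L² − r² sin²θ) = 0.40241 m.
v = −0.0888·13.93·0.72297·[1 + 0.0888·0.69088/0.40241] = -1.0305 m/s.
|v| = 1.0305 m/s.

1.03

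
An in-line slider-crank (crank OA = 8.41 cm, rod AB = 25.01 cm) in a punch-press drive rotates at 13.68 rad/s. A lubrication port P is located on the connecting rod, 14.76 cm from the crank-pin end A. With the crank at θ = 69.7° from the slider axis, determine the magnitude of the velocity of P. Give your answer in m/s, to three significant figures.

1.17

ω = 13.68 rad/s.  Crank-pin speed |V_A| = rω = 1.1505 m/s, perpendicular to OA.
Rod angle: sinφ = −(r/L) sinθ ⇒ φ = -18.384°; ω_rod = −rω cosθ/√(L²−r²sin²θ) = -1.6818 rad/s.
V_P = V_A + ω_rod × AP, with AP = 0.1476 m along the rod.
Components: V_Px = −rω sinθ − a·ω_rod·sinφ = -1.1573 m/s;  V_Py = rω cosθ + a·ω_rod·cosφ = +0.16358 m/s.
|V_P| = √(V_Px² + V_Py²) = 1.1688 m/s.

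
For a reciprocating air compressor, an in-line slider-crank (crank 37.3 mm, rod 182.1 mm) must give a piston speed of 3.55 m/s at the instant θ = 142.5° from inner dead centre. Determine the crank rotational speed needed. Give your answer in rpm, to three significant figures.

1790

For an in-line slider-crank, |v_piston| = rω|sinθ|·[1 + r cosθ/√(L² − r² sin²θ)].
With r = 0.0373 m, L = 0.1821 m, θ = 142.5°: the bracketed kinematic factor |dx/dθ| = 0.018988 m.
ω = v/|dx/dθ| = 3.55/0.018988 = 186.96 rad/s.
N = 60ω/(2π) = 1785.4 rpm.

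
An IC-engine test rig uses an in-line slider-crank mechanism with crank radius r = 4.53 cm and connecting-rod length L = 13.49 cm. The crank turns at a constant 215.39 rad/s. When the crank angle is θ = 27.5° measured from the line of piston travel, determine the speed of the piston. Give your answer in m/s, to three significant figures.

ω = 215.4 rad/s
For an in-line slider-crank, x = r cosθ + √(L² − r² sin²θ), so v = −rω sinθ·[1 + r cosθ/√(L² − r² sin²θ)].
With r = 0.0453 m, L = 0.1349 m, θ = 27.5°: √(L² − r² sin²θ) = 0.13327 m.
v = −0.0453·215.4·0.46175·[1 + 0.0453·0.88701/0.13327] = -5.8638 m/s.
|v| = 5.8638 m/s.

5.86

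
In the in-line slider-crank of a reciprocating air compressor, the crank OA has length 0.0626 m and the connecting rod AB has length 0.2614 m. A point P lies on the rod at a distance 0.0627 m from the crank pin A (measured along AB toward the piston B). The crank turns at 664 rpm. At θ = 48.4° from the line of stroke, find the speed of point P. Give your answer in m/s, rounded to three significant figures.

ω = 69.53 rad/s.  Crank-pin speed |V_A| = rω = 4.3528 m/s, perpendicular to OA.
Rod angle: sinφ = −(r/L) sinθ ⇒ φ = -10.316°; ω_rod = −rω cosθ/√(L²−r²sin²θ) = -11.237 rad/s.
V_P = V_A + ω_rod × AP, with AP = 0.0627 m along the rod.
Components: V_Px = −rω sinθ − a·ω_rod·sinφ = -3.3812 m/s;  V_Py = rω cosθ + a·ω_rod·cosφ = +2.1968 m/s.
|V_P| = √(V_Px² + V_Py²) = 4.0322 m/s.

4.03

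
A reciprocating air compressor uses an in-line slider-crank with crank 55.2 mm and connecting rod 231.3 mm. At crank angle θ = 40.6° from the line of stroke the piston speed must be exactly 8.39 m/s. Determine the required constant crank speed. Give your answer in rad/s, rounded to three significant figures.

197

For an in-line slider-crank, |v_piston| = rω|sinθ|·[1 + r cosθ/√(L² − r² sin²θ)].
With r = 0.0552 m, L = 0.2313 m, θ = 40.6°: the bracketed kinematic factor |dx/dθ| = 0.042512 m.
ω = v/|dx/dθ| = 8.39/0.042512 = 197.36 rad/s.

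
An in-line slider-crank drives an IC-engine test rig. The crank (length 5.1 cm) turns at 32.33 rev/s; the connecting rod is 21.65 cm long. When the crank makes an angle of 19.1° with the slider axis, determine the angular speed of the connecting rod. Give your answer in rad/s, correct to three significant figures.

ω = 203.1 rad/s (converted from 32.33 rev/s).
The rod makes angle φ with the slider axis where L sinφ = r sinθ; differentiating, L cosφ·φ̇ = r ω cosθ.
L cosφ = √(L² − r² sin²θ) = 0.21586 m.
|ω_rod| = r ω |cosθ| / √(L² − r² sin²θ) = 0.051·203.1·0.94495/0.21586 = 45.352 rad/s.

45.4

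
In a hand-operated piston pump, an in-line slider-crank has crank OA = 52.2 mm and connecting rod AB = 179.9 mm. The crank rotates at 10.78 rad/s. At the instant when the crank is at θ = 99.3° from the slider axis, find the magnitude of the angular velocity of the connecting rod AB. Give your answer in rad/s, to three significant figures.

ω = 10.78 rad/s
The rod makes angle φ with the slider axis where L sinφ = r sinθ; differentiating, L cosφ·φ̇ = r ω cosθ.
L cosφ = √(L² − r² sin²θ) = 0.17237 m.
|ω_rod| = r ω |cosθ| / √(L² − r² sin²θ) = 0.0522·10.78·0.16160/0.17237 = 0.52758 rad/s.

0.528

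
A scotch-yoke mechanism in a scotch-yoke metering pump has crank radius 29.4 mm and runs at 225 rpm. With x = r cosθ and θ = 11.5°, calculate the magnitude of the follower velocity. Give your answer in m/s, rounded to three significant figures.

0.138

ω = 23.56 rad/s (from 225 rpm).
x = r cosθ ⇒ ẋ = −rω sinθ.
|v| = rω|sinθ| = 0.0294·23.56·|sin 11.5°| = 0.13811 m/s.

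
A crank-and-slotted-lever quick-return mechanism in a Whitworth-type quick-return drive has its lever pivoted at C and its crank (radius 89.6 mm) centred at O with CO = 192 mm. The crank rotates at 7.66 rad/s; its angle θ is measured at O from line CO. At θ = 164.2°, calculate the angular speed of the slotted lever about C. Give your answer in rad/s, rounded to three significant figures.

ω = 7.66 rad/s
Crank pin A relative to C: A = (d + r cosθ, r sinθ); lever angle φ = atan2(r sinθ, d + r cosθ).
Differentiating tanφ: φ̇ = rω(d cosθ + r)/(d² + r² + 2dr cosθ).
d² + r² + 2dr cosθ = |CA|² = 0.0117857 m²;  d cosθ + r = -0.095146 m.
|ω_lever| = |0.0896·7.66·-0.095146| / 0.0117857 = 5.5408 rad/s.

5.54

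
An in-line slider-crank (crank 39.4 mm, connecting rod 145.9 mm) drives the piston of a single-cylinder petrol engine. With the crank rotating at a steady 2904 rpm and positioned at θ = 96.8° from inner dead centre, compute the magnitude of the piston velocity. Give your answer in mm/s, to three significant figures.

ω = 2π·2904/60 = 304.1 rad/s
For an in-line slider-crank, x = r cosθ + √(L² − r² sin²θ), so v = −rω sinθ·[1 + r cosθ/√(L² − r² sin²θ)].
With r = 0.0394 m, L = 0.1459 m, θ = 96.8°: √(L² − r² sin²θ) = 0.14056 m.
v = −0.0394·304.1·0.99297·[1 + 0.0394·-0.11840/0.14056] = -11.503 m/s.
|v| = 11.503 m/s = 11503 mm/s.

11500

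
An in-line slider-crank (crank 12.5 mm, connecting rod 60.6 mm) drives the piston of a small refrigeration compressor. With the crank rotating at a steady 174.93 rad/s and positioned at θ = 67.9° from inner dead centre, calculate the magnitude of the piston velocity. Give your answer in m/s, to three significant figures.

2.19

ω = 174.9 rad/s
For an in-line slider-crank, x = r cosθ + √(L² − r² sin²θ), so v = −rω sinθ·[1 + r cosθ/√(L² − r² sin²θ)].
With r = 0.0125 m, L = 0.0606 m, θ = 67.9°: √(L² − r² sin²θ) = 0.059483 m.
v = −0.0125·174.9·0.92653·[1 + 0.0125·0.37622/0.059483] = -2.1861 m/s.
|v| = 2.1861 m/s.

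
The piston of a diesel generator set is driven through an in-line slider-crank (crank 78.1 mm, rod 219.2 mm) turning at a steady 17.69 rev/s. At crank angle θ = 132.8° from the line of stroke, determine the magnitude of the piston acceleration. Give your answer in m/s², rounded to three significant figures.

671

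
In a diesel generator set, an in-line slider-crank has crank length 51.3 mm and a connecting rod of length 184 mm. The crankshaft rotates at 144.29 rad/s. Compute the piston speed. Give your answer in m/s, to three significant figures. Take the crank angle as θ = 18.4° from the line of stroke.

ω = 144.3 rad/s
For an in-line slider-crank, x = r cosθ + √(L² − r² sin²θ), so v = −rω sinθ·[1 + r cosθ/√(L² − r² sin²θ)].
With r = 0.0513 m, L = 0.184 m, θ = 18.4°: √(L² − r² sin²θ) = 0.18329 m.
v = −0.0513·144.3·0.31565·[1 + 0.0513·0.94888/0.18329] = -2.957 m/s.
|v| = 2.957 m/s.

2.96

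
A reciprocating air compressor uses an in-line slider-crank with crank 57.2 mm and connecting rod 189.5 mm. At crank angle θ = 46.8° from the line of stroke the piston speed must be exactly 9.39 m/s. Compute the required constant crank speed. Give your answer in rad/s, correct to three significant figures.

186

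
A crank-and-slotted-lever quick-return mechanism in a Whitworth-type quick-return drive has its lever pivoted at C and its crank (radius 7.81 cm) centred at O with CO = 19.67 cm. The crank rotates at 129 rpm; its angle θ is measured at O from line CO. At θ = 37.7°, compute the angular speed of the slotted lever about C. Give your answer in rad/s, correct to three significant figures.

ω = 13.51 rad/s (from 129 rpm).
Crank pin A relative to C: A = (d + r cosθ, r sinθ); lever angle φ = atan2(r sinθ, d + r cosθ).
Differentiating tanφ: φ̇ = rω(d cosθ + r)/(d² + r² + 2dr cosθ).
d² + r² + 2dr cosθ = |CA|² = 0.0691005 m²;  d cosθ + r = +0.23373 m.
|ω_lever| = |0.0781·13.51·+0.23373| / 0.0691005 = 3.5687 rad/s.

3.57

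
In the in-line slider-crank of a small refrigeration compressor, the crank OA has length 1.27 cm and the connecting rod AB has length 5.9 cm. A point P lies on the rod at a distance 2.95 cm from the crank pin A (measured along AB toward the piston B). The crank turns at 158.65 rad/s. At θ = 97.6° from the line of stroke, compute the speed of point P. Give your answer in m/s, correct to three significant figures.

1.97

ω = 158.7 rad/s.  Crank-pin speed |V_A| = rω = 2.0149 m/s, perpendicular to OA.
Rod angle: sinφ = −(r/L) sinθ ⇒ φ = -12.320°; ω_rod = −rω cosθ/√(L²−r²sin²θ) = +4.623 rad/s.
V_P = V_A + ω_rod × AP, with AP = 0.0295 m along the rod.
Components: V_Px = −rω sinθ − a·ω_rod·sinφ = -1.9681 m/s;  V_Py = rω cosθ + a·ω_rod·cosφ = -0.13324 m/s.
|V_P| = √(V_Px² + V_Py²) = 1.9726 m/s.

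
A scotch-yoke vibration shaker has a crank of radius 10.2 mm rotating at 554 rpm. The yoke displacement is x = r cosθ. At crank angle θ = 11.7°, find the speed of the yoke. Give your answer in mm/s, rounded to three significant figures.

ω = 58.01 rad/s (from 554 rpm).
x = r cosθ ⇒ ẋ = −rω sinθ.
|v| = rω|sinθ| = 0.0102·58.01·|sin 11.7°| = 0.12 m/s = 120 mm/s.

120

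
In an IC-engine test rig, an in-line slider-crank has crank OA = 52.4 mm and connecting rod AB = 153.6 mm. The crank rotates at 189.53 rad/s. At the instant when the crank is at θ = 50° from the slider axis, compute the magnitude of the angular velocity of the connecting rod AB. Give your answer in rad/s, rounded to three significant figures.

43.1

ω = 189.5 rad/s
The rod makes angle φ with the slider axis where L sinφ = r sinθ; differentiating, L cosφ·φ̇ = r ω cosθ.
L cosφ = √(L² − r² sin²θ) = 0.14826 m.
|ω_rod| = r ω |cosθ| / √(L² − r² sin²θ) = 0.0524·189.5·0.64279/0.14826 = 43.057 rad/s.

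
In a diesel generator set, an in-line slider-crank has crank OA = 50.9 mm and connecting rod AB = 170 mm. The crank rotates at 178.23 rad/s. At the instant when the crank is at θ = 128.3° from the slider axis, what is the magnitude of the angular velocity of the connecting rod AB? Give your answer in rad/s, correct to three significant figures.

34.0

ω = 178.2 rad/s
The rod makes angle φ with the slider axis where L sinφ = r sinθ; differentiating, L cosφ·φ̇ = r ω cosθ.
L cosφ = √(L² − r² sin²θ) = 0.16524 m.
|ω_rod| = r ω |cosθ| / √(L² − r² sin²θ) = 0.0509·178.2·0.61978/0.16524 = 34.027 rad/s.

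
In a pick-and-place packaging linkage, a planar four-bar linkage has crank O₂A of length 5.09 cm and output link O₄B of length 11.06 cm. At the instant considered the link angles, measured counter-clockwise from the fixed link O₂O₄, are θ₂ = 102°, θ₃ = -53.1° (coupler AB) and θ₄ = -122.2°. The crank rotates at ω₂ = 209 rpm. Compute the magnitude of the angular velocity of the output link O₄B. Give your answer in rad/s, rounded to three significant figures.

ω₂ = 21.89 rad/s (from 209 rpm).
Differentiating the loop-closure r₂e^{iθ₂}+r₃e^{iθ₃}=r₁+r₄e^{iθ₄} gives r₂ω₂e^{iθ₂}+r₃ω₃e^{iθ₃}=r₄ω₄e^{iθ₄}.
Eliminating the other unknown: ω₄ = r₂ω₂ sin(θ₂−θ₃) / [r₄ sin(θ₄−θ₃)].
Numerator sine = +0.42104; denominator sine = -0.93420.
Result = 0.0509·21.89·(+0.42104) / (0.1106·(-0.93420)) = -4.5396 rad/s; magnitude 4.5396 rad/s.

4.54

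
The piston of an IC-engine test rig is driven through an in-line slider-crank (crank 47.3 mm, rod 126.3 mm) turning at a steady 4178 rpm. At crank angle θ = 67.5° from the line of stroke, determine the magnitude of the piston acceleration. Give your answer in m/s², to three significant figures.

981

ω = 2π·4178/60 = 437.5 rad/s
x(θ) = r cosθ + √(L² − r² sin²θ); with ω constant, a = ω²·d²x/dθ².
d²x/dθ² = −r cosθ − r²(cos2θ)/√u − r⁴ sin²2θ/(4u^{3/2}),  u = L² − r² sin²θ = 0.014042 m².
Substituting r = 0.0473 m, L = 0.1263 m, θ = 67.5°: d²x/dθ² = -0.0051266 m.
a = ω²·d²x/dθ² = (437.5)²·(-0.0051266) = -981.35 m/s²;  |a| = 981.35 m/s².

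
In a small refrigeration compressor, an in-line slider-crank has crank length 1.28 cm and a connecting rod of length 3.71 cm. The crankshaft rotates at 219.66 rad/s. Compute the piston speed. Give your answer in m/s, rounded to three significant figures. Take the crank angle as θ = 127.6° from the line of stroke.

1.74

ω = 219.7 rad/s
For an in-line slider-crank, x = r cosθ + √(L² − r² sin²θ), so v = −rω sinθ·[1 + r cosθ/√(L² − r² sin²θ)].
With r = 0.0128 m, L = 0.0371 m, θ = 127.6°: √(L² − r² sin²θ) = 0.035687 m.
v = −0.0128·219.7·0.79229·[1 + 0.0128·-0.61015/0.035687] = -1.7401 m/s.
|v| = 1.7401 m/s.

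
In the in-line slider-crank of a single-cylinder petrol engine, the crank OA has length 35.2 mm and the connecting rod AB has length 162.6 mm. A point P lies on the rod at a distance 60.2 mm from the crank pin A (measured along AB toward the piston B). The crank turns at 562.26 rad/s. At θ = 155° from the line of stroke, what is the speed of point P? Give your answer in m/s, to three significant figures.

ω = 562.3 rad/s.  Crank-pin speed |V_A| = rω = 19.792 m/s, perpendicular to OA.
Rod angle: sinφ = −(r/L) sinθ ⇒ φ = -5.249°; ω_rod = −rω cosθ/√(L²−r²sin²θ) = +110.78 rad/s.
V_P = V_A + ω_rod × AP, with AP = 0.0602 m along the rod.
Components: V_Px = −rω sinθ − a·ω_rod·sinφ = -7.7541 m/s;  V_Py = rω cosθ + a·ω_rod·cosφ = -11.296 m/s.
|V_P| = √(V_Px² + V_Py²) = 13.702 m/s.

13.7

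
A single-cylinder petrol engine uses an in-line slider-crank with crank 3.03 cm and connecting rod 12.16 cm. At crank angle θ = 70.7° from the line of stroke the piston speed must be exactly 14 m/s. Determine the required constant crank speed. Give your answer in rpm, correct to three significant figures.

For an in-line slider-crank, |v_piston| = rω|sinθ|·[1 + r cosθ/√(L² − r² sin²θ)].
With r = 0.0303 m, L = 0.1216 m, θ = 70.7°: the bracketed kinematic factor |dx/dθ| = 0.03102 m.
ω = v/|dx/dθ| = 14/0.03102 = 451.32 rad/s.
N = 60ω/(2π) = 4309.8 rpm.

4310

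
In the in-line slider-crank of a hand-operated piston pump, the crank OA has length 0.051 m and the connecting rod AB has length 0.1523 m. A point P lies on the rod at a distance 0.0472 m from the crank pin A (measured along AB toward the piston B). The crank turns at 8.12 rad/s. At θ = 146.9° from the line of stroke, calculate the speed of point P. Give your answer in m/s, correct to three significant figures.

ω = 8.12 rad/s.  Crank-pin speed |V_A| = rω = 0.41412 m/s, perpendicular to OA.
Rod angle: sinφ = −(r/L) sinθ ⇒ φ = -10.537°; ω_rod = −rω cosθ/√(L²−r²sin²θ) = +2.3169 rad/s.
V_P = V_A + ω_rod × AP, with AP = 0.0472 m along the rod.
Components: V_Px = −rω sinθ − a·ω_rod·sinφ = -0.20615 m/s;  V_Py = rω cosθ + a·ω_rod·cosφ = -0.2394 m/s.
|V_P| = √(V_Px² + V_Py²) = 0.31593 m/s.

0.316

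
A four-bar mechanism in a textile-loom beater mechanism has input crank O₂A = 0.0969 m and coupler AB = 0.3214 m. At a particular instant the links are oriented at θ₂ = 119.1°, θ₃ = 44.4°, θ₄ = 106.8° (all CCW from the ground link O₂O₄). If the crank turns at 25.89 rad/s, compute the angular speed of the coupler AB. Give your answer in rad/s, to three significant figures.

1.88

ω₂ = 25.89 rad/s
Differentiating the loop-closure r₂e^{iθ₂}+r₃e^{iθ₃}=r₁+r₄e^{iθ₄} gives r₂ω₂e^{iθ₂}+r₃ω₃e^{iθ₃}=r₄ω₄e^{iθ₄}.
Eliminating the other unknown: ω₃ = r₂ω₂ sin(θ₄−θ₂) / [r₃ sin(θ₃−θ₄)].
Numerator sine = -0.21303; denominator sine = -0.88620.
Result = 0.0969·25.89·(-0.21303) / (0.3214·(-0.88620)) = +1.8764 rad/s; magnitude 1.8764 rad/s.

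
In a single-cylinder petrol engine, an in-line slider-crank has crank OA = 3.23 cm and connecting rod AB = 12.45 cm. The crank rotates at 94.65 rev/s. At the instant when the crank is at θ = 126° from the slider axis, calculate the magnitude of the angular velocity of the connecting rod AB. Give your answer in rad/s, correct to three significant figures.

92.8

ω = 594.7 rad/s (converted from 94.65 rev/s).
The rod makes angle φ with the slider axis where L sinφ = r sinθ; differentiating, L cosφ·φ̇ = r ω cosθ.
L cosφ = √(L² − r² sin²θ) = 0.12173 m.
|ω_rod| = r ω |cosθ| / √(L² − r² sin²θ) = 0.0323·594.7·0.58779/0.12173 = 92.755 rad/s.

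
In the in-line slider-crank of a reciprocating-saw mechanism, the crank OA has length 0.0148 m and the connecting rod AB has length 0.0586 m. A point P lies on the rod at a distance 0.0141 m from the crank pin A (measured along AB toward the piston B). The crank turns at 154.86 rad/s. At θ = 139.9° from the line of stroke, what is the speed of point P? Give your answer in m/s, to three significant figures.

1.94

ω = 154.9 rad/s.  Crank-pin speed |V_A| = rω = 2.2919 m/s, perpendicular to OA.
Rod angle: sinφ = −(r/L) sinθ ⇒ φ = -9.362°; ω_rod = −rω cosθ/√(L²−r²sin²θ) = +30.321 rad/s.
V_P = V_A + ω_rod × AP, with AP = 0.0141 m along the rod.
Components: V_Px = −rω sinθ − a·ω_rod·sinφ = -1.4067 m/s;  V_Py = rω cosθ + a·ω_rod·cosφ = -1.3313 m/s.
|V_P| = √(V_Px² + V_Py²) = 1.9368 m/s.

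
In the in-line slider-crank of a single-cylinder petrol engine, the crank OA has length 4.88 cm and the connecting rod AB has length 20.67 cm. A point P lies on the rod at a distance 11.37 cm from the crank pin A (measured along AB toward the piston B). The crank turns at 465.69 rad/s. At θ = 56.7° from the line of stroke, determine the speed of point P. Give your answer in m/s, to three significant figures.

ω = 465.7 rad/s.  Crank-pin speed |V_A| = rω = 22.726 m/s, perpendicular to OA.
Rod angle: sinφ = −(r/L) sinθ ⇒ φ = -11.381°; ω_rod = −rω cosθ/√(L²−r²sin²θ) = -61.573 rad/s.
V_P = V_A + ω_rod × AP, with AP = 0.1137 m along the rod.
Components: V_Px = −rω sinθ − a·ω_rod·sinφ = -20.376 m/s;  V_Py = rω cosθ + a·ω_rod·cosφ = +5.6137 m/s.
|V_P| = √(V_Px² + V_Py²) = 21.135 m/s.

21.1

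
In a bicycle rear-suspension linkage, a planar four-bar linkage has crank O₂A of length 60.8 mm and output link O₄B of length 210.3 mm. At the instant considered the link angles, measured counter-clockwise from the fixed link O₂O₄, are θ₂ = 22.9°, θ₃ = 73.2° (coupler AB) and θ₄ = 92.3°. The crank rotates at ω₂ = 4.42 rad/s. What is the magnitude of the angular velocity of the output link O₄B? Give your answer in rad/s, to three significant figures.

ω₂ = 4.42 rad/s
Differentiating the loop-closure r₂e^{iθ₂}+r₃e^{iθ₃}=r₁+r₄e^{iθ₄} gives r₂ω₂e^{iθ₂}+r₃ω₃e^{iθ₃}=r₄ω₄e^{iθ₄}.
Eliminating the other unknown: ω₄ = r₂ω₂ sin(θ₂−θ₃) / [r₄ sin(θ₄−θ₃)].
Numerator sine = -0.76940; denominator sine = +0.32722.
Result = 0.0608·4.42·(-0.76940) / (0.2103·(+0.32722)) = -3.0047 rad/s; magnitude 3.0047 rad/s.

3.00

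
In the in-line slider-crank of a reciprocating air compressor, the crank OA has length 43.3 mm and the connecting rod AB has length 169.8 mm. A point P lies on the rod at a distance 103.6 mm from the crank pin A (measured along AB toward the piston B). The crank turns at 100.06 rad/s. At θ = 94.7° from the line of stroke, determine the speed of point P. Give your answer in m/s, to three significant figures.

ω = 100.1 rad/s.  Crank-pin speed |V_A| = rω = 4.3326 m/s, perpendicular to OA.
Rod angle: sinφ = −(r/L) sinθ ⇒ φ = -14.723°; ω_rod = −rω cosθ/√(L²−r²sin²θ) = +2.1617 rad/s.
V_P = V_A + ω_rod × AP, with AP = 0.1036 m along the rod.
Components: V_Px = −rω sinθ − a·ω_rod·sinφ = -4.2611 m/s;  V_Py = rω cosθ + a·ω_rod·cosφ = -0.13841 m/s.
|V_P| = √(V_Px² + V_Py²) = 4.2634 m/s.

4.26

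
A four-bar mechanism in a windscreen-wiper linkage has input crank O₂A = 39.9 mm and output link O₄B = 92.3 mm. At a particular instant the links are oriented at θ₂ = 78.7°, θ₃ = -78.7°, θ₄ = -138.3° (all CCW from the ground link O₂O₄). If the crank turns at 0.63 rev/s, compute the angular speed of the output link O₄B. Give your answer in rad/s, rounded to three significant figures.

0.762

ω₂ = 3.958 rad/s (from 0.63 rev/s).
Differentiating the loop-closure r₂e^{iθ₂}+r₃e^{iθ₃}=r₁+r₄e^{iθ₄} gives r₂ω₂e^{iθ₂}+r₃ω₃e^{iθ₃}=r₄ω₄e^{iθ₄}.
Eliminating the other unknown: ω₄ = r₂ω₂ sin(θ₂−θ₃) / [r₄ sin(θ₄−θ₃)].
Numerator sine = +0.38430; denominator sine = -0.86251.
Result = 0.0399·3.958·(+0.38430) / (0.0923·(-0.86251)) = -0.76241 rad/s; magnitude 0.76241 rad/s.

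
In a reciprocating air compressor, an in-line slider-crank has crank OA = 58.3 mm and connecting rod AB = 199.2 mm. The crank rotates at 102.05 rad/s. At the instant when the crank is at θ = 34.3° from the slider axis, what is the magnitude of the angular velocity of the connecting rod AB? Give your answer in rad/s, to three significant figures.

ω = 102 rad/s
The rod makes angle φ with the slider axis where L sinφ = r sinθ; differentiating, L cosφ·φ̇ = r ω cosθ.
L cosφ = √(L² − r² sin²θ) = 0.19647 m.
|ω_rod| = r ω |cosθ| / √(L² − r² sin²θ) = 0.0583·102·0.82610/0.19647 = 25.016 rad/s.

25.0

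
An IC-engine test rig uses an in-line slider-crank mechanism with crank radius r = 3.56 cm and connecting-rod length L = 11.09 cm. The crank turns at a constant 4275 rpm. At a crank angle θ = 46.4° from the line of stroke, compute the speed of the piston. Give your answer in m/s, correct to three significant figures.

14.2

ω = 2π·4275/60 = 447.7 rad/s
For an in-line slider-crank, x = r cosθ + √(L² − r² sin²θ), so v = −rω sinθ·[1 + r cosθ/√(L² − r² sin²θ)].
With r = 0.0356 m, L = 0.1109 m, θ = 46.4°: √(L² − r² sin²θ) = 0.10786 m.
v = −0.0356·447.7·0.72417·[1 + 0.0356·0.68962/0.10786] = -14.168 m/s.
|v| = 14.168 m/s.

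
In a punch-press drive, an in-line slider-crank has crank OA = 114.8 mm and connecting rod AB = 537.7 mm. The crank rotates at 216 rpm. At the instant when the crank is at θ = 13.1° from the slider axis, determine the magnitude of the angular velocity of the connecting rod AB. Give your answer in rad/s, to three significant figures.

ω = 22.62 rad/s (converted from 216 rpm).
The rod makes angle φ with the slider axis where L sinφ = r sinθ; differentiating, L cosφ·φ̇ = r ω cosθ.
L cosφ = √(L² − r² sin²θ) = 0.53707 m.
|ω_rod| = r ω |cosθ| / √(L² − r² sin²θ) = 0.1148·22.62·0.97398/0.53707 = 4.7091 rad/s.

4.71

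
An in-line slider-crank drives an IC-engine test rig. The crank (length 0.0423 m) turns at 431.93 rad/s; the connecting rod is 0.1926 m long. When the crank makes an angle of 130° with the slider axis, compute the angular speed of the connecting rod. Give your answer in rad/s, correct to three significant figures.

61.9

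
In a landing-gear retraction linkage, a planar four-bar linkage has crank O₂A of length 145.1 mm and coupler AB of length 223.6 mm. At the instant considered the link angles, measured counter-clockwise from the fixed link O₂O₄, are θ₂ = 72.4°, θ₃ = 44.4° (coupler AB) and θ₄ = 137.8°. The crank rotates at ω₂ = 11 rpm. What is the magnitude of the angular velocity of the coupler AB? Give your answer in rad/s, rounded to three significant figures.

0.681

ω₂ = 1.152 rad/s (from 11 rpm).
Differentiating the loop-closure r₂e^{iθ₂}+r₃e^{iθ₃}=r₁+r₄e^{iθ₄} gives r₂ω₂e^{iθ₂}+r₃ω₃e^{iθ₃}=r₄ω₄e^{iθ₄}.
Eliminating the other unknown: ω₃ = r₂ω₂ sin(θ₄−θ₂) / [r₃ sin(θ₃−θ₄)].
Numerator sine = +0.90924; denominator sine = -0.99824.
Result = 0.1451·1.152·(+0.90924) / (0.2236·(-0.99824)) = -0.68086 rad/s; magnitude 0.68086 rad/s.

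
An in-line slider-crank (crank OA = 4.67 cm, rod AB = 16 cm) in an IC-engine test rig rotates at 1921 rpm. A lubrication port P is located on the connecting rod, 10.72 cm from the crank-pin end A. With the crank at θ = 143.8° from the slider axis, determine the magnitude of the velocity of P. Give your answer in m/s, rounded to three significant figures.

5.29

ω = 201.2 rad/s.  Crank-pin speed |V_A| = rω = 9.3945 m/s, perpendicular to OA.
Rod angle: sinφ = −(r/L) sinθ ⇒ φ = -9.926°; ω_rod = −rω cosθ/√(L²−r²sin²θ) = +48.101 rad/s.
V_P = V_A + ω_rod × AP, with AP = 0.1072 m along the rod.
Components: V_Px = −rω sinθ − a·ω_rod·sinφ = -4.6596 m/s;  V_Py = rω cosθ + a·ω_rod·cosφ = -2.5017 m/s.
|V_P| = √(V_Px² + V_Py²) = 5.2887 m/s.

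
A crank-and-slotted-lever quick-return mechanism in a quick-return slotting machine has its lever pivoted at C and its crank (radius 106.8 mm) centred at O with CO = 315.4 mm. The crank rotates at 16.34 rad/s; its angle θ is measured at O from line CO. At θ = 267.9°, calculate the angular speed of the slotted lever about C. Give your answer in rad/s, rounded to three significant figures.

1.53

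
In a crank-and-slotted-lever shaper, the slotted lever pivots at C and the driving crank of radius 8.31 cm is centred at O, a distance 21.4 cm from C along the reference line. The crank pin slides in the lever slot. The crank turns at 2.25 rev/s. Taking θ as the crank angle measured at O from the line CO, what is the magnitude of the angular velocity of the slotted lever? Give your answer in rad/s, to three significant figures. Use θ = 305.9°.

3.33

ω = 14.14 rad/s (from 2.25 rev/s).
Crank pin A relative to C: A = (d + r cosθ, r sinθ); lever angle φ = atan2(r sinθ, d + r cosθ).
Differentiating tanφ: φ̇ = rω(d cosθ + r)/(d² + r² + 2dr cosθ).
d² + r² + 2dr cosθ = |CA|² = 0.073557 m²;  d cosθ + r = +0.20858 m.
|ω_lever| = |0.0831·14.14·+0.20858| / 0.073557 = 3.3313 rad/s.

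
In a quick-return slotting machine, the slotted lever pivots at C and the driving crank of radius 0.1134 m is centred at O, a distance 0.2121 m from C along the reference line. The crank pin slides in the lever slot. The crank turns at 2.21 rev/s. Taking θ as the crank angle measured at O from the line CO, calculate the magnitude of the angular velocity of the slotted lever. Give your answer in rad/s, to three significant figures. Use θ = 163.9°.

12.2

ω = 13.89 rad/s (from 2.21 rev/s).
Crank pin A relative to C: A = (d + r cosθ, r sinθ); lever angle φ = atan2(r sinθ, d + r cosθ).
Differentiating tanφ: φ̇ = rω(d cosθ + r)/(d² + r² + 2dr cosθ).
d² + r² + 2dr cosθ = |CA|² = 0.0116284 m²;  d cosθ + r = -0.090381 m.
|ω_lever| = |0.1134·13.89·-0.090381| / 0.0116284 = 12.239 rad/s.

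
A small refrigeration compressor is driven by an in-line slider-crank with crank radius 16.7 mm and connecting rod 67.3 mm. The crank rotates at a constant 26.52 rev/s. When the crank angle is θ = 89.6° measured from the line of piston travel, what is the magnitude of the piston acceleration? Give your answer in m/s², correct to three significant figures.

ω = 2π·26.5 = 166.6 rad/s
x(θ) = r cosθ + √(L² − r² sin²θ); with ω constant, a = ω²·d²x/dθ².
d²x/dθ² = −r cosθ − r²(cos2θ)/√u − r⁴ sin²2θ/(4u^{3/2}),  u = L² − r² sin²θ = 0.00425041 m².
Substituting r = 0.0167 m, L = 0.0673 m, θ = 89.6°: d²x/dθ² = +0.0041608 m.
a = ω²·d²x/dθ² = (166.6)²·(+0.0041608) = +115.53 m/s²;  |a| = 115.53 m/s².

116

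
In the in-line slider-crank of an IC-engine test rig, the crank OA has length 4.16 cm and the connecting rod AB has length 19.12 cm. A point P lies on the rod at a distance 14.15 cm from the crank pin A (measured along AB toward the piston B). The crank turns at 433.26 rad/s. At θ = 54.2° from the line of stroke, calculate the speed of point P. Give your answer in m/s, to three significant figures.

ω = 433.3 rad/s.  Crank-pin speed |V_A| = rω = 18.024 m/s, perpendicular to OA.
Rod angle: sinφ = −(r/L) sinθ ⇒ φ = -10.164°; ω_rod = −rω cosθ/√(L²−r²sin²θ) = -56.021 rad/s.
V_P = V_A + ω_rod × AP, with AP = 0.1415 m along the rod.
Components: V_Px = −rω sinθ − a·ω_rod·sinφ = -16.017 m/s;  V_Py = rω cosθ + a·ω_rod·cosφ = +2.7405 m/s.
|V_P| = √(V_Px² + V_Py²) = 16.25 m/s.

16.2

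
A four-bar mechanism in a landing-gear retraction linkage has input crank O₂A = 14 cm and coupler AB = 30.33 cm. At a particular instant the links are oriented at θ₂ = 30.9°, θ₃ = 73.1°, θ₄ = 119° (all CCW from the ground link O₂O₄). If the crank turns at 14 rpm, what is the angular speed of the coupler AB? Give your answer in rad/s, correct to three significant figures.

ω₂ = 1.466 rad/s (from 14 rpm).
Differentiating the loop-closure r₂e^{iθ₂}+r₃e^{iθ₃}=r₁+r₄e^{iθ₄} gives r₂ω₂e^{iθ₂}+r₃ω₃e^{iθ₃}=r₄ω₄e^{iθ₄}.
Eliminating the other unknown: ω₃ = r₂ω₂ sin(θ₄−θ₂) / [r₃ sin(θ₃−θ₄)].
Numerator sine = +0.99945; denominator sine = -0.71813.
Result = 0.14·1.466·(+0.99945) / (0.3033·(-0.71813)) = -0.94183 rad/s; magnitude 0.94183 rad/s.

0.942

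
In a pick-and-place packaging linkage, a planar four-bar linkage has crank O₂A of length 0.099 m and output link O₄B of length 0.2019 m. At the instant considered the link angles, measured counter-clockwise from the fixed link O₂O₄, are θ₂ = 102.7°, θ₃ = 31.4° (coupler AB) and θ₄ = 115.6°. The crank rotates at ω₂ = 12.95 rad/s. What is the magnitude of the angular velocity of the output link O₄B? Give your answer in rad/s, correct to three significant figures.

ω₂ = 12.95 rad/s
Differentiating the loop-closure r₂e^{iθ₂}+r₃e^{iθ₃}=r₁+r₄e^{iθ₄} gives r₂ω₂e^{iθ₂}+r₃ω₃e^{iθ₃}=r₄ω₄e^{iθ₄}.
Eliminating the other unknown: ω₄ = r₂ω₂ sin(θ₂−θ₃) / [r₄ sin(θ₄−θ₃)].
Numerator sine = +0.94721; denominator sine = +0.99488.
Result = 0.099·12.95·(+0.94721) / (0.2019·(+0.99488)) = +6.0457 rad/s; magnitude 6.0457 rad/s.

6.05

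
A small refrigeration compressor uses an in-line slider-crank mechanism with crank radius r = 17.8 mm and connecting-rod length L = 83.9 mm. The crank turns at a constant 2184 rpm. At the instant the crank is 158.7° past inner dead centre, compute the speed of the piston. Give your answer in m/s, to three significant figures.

ω = 2π·2184/60 = 228.7 rad/s
For an in-line slider-crank, x = r cosθ + √(L² − r² sin²θ), so v = −rω sinθ·[1 + r cosθ/√(L² − r² sin²θ)].
With r = 0.0178 m, L = 0.0839 m, θ = 158.7°: √(L² − r² sin²θ) = 0.08365 m.
v = −0.0178·228.7·0.36325·[1 + 0.0178·-0.93169/0.08365] = -1.1856 m/s.
|v| = 1.1856 m/s.

1.19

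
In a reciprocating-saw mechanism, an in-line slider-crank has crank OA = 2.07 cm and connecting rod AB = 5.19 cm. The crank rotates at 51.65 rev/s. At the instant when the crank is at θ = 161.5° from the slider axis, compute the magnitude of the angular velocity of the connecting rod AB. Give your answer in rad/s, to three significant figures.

124

ω = 324.5 rad/s (converted from 51.65 rev/s).
The rod makes angle φ with the slider axis where L sinφ = r sinθ; differentiating, L cosφ·φ̇ = r ω cosθ.
L cosφ = √(L² − r² sin²θ) = 0.051483 m.
|ω_rod| = r ω |cosθ| / √(L² − r² sin²θ) = 0.0207·324.5·0.94832/0.051483 = 123.74 rad/s.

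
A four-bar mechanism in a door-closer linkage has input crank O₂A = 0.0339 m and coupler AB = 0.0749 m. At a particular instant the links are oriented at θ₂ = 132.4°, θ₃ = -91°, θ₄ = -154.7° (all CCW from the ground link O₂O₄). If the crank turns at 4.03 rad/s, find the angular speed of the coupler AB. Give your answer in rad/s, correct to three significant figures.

1.94

ω₂ = 4.03 rad/s
Differentiating the loop-closure r₂e^{iθ₂}+r₃e^{iθ₃}=r₁+r₄e^{iθ₄} gives r₂ω₂e^{iθ₂}+r₃ω₃e^{iθ₃}=r₄ω₄e^{iθ₄}.
Eliminating the other unknown: ω₃ = r₂ω₂ sin(θ₄−θ₂) / [r₃ sin(θ₃−θ₄)].
Numerator sine = +0.95579; denominator sine = +0.89649.
Result = 0.0339·4.03·(+0.95579) / (0.0749·(+0.89649)) = +1.9447 rad/s; magnitude 1.9447 rad/s.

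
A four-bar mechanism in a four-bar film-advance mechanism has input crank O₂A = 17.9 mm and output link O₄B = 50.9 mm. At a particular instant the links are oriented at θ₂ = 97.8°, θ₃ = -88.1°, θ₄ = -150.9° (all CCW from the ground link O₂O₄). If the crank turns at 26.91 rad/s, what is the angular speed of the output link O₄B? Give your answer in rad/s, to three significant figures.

ω₂ = 26.91 rad/s
Differentiating the loop-closure r₂e^{iθ₂}+r₃e^{iθ₃}=r₁+r₄e^{iθ₄} gives r₂ω₂e^{iθ₂}+r₃ω₃e^{iθ₃}=r₄ω₄e^{iθ₄}.
Eliminating the other unknown: ω₄ = r₂ω₂ sin(θ₂−θ₃) / [r₄ sin(θ₄−θ₃)].
Numerator sine = -0.10279; denominator sine = -0.88942.
Result = 0.0179·26.91·(-0.10279) / (0.0509·(-0.88942)) = +1.0937 rad/s; magnitude 1.0937 rad/s.

1.09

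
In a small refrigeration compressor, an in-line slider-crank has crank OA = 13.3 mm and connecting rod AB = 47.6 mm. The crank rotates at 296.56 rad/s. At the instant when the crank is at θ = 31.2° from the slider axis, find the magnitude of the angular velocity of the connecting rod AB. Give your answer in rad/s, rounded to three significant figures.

ω = 296.6 rad/s
The rod makes angle φ with the slider axis where L sinφ = r sinθ; differentiating, L cosφ·φ̇ = r ω cosθ.
L cosφ = √(L² − r² sin²θ) = 0.047099 m.
|ω_rod| = r ω |cosθ| / √(L² − r² sin²θ) = 0.0133·296.6·0.85536/0.047099 = 71.632 rad/s.

71.6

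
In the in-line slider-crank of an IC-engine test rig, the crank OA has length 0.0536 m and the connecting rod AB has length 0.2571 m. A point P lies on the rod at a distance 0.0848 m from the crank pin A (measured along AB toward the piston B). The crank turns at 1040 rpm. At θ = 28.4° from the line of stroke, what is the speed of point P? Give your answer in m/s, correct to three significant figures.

ω = 108.9 rad/s.  Crank-pin speed |V_A| = rω = 5.8375 m/s, perpendicular to OA.
Rod angle: sinφ = −(r/L) sinθ ⇒ φ = -5.691°; ω_rod = −rω cosθ/√(L²−r²sin²θ) = -20.071 rad/s.
V_P = V_A + ω_rod × AP, with AP = 0.0848 m along the rod.
Components: V_Px = −rω sinθ − a·ω_rod·sinφ = -2.9452 m/s;  V_Py = rω cosθ + a·ω_rod·cosφ = +3.4413 m/s.
|V_P| = √(V_Px² + V_Py²) = 4.5295 m/s.

4.53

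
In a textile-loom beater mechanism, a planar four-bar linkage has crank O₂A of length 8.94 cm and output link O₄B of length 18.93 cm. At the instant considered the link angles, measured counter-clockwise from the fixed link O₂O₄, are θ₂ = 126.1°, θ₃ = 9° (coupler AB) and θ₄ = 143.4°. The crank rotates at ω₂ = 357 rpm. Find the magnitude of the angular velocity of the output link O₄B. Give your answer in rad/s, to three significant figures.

22.0

ω₂ = 37.38 rad/s (from 357 rpm).
Differentiating the loop-closure r₂e^{iθ₂}+r₃e^{iθ₃}=r₁+r₄e^{iθ₄} gives r₂ω₂e^{iθ₂}+r₃ω₃e^{iθ₃}=r₄ω₄e^{iθ₄}.
Eliminating the other unknown: ω₄ = r₂ω₂ sin(θ₂−θ₃) / [r₄ sin(θ₄−θ₃)].
Numerator sine = +0.89021; denominator sine = +0.71447.
Result = 0.0894·37.38·(+0.89021) / (0.1893·(+0.71447)) = +21.998 rad/s; magnitude 21.998 rad/s.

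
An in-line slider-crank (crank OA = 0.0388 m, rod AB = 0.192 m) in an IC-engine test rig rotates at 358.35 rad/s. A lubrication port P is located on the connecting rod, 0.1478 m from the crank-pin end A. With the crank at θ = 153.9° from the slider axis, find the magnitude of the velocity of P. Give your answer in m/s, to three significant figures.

5.99

ω = 358.4 rad/s.  Crank-pin speed |V_A| = rω = 13.904 m/s, perpendicular to OA.
Rod angle: sinφ = −(r/L) sinθ ⇒ φ = -5.101°; ω_rod = −rω cosθ/√(L²−r²sin²θ) = +65.291 rad/s.
V_P = V_A + ω_rod × AP, with AP = 0.1478 m along the rod.
Components: V_Px = −rω sinθ − a·ω_rod·sinφ = -5.259 m/s;  V_Py = rω cosθ + a·ω_rod·cosφ = -2.8744 m/s.
|V_P| = √(V_Px² + V_Py²) = 5.9933 m/s.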